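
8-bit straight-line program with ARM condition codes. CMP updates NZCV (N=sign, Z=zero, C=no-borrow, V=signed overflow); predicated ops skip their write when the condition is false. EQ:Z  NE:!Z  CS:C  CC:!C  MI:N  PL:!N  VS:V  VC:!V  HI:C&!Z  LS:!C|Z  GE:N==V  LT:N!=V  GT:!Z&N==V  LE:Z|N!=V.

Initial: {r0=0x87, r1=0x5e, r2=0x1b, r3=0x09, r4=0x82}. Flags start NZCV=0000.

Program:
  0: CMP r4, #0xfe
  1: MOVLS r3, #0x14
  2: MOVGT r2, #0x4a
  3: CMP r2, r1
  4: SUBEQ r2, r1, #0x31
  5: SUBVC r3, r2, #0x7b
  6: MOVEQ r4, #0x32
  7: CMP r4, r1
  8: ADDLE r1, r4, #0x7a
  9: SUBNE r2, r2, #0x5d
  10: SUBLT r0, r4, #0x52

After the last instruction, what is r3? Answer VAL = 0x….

0: ✓ CMP  NZCV=1000
1: ✓ MOVLS  r3←0x14
2: · MOVGT
3: ✓ CMP  NZCV=1000
4: · SUBEQ
5: ✓ SUBVC  r3←0xa0
6: · MOVEQ
7: ✓ CMP  NZCV=0011
8: ✓ ADDLE  r1←0xfc
9: ✓ SUBNE  r2←0xbe
10: ✓ SUBLT  r0←0x30

VAL = 0xa0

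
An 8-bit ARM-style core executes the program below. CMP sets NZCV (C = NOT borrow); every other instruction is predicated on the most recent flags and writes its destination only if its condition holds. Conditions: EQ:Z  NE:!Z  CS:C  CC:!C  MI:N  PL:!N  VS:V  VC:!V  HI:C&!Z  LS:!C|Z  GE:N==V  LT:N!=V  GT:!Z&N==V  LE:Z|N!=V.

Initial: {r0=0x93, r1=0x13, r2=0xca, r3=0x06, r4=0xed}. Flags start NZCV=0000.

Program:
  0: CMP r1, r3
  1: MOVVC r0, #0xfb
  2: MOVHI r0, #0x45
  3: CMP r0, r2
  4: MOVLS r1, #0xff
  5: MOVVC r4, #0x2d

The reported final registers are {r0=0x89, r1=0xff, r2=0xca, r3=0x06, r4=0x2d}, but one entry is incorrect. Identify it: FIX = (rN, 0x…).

0: ✓ CMP  NZCV=0010
1: ✓ MOVVC  r0←0xfb
2: ✓ MOVHI  r0←0x45
3: ✓ CMP  NZCV=0000
4: ✓ MOVLS  r1←0xff
5: ✓ MOVVC  r4←0x2d

FIX = (r0, 0x45)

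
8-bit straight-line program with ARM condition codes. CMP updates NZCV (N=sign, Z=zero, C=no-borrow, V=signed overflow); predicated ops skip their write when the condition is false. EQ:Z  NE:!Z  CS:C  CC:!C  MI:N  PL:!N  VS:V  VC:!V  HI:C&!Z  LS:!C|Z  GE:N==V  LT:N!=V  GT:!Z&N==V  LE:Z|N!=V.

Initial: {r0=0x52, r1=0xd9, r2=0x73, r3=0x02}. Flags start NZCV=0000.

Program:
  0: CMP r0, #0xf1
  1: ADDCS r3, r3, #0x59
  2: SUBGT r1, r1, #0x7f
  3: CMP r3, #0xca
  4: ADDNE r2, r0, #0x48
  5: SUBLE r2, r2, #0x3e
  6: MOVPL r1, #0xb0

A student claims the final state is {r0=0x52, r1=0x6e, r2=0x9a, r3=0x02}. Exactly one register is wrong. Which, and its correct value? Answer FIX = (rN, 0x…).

0: ✓ CMP  NZCV=0000
1: · ADDCS
2: ✓ SUBGT  r1←0x5a
3: ✓ CMP  NZCV=0000
4: ✓ ADDNE  r2←0x9a
5: · SUBLE
6: ✓ MOVPL  r1←0xb0

FIX = (r1, 0xb0)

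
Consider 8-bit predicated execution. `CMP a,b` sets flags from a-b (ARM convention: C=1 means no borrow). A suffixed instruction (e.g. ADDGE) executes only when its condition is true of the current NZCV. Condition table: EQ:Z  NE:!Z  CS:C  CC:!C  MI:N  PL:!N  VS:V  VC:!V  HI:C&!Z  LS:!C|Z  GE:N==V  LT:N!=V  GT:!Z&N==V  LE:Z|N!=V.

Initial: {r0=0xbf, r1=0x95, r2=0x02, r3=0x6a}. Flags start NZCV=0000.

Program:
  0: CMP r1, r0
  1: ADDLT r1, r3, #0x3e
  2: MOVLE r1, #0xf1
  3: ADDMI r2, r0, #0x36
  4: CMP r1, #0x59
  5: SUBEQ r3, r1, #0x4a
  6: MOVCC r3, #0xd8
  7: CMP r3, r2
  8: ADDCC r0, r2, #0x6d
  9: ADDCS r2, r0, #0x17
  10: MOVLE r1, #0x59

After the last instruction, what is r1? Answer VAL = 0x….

VAL = 0xf1

[0] flags=1000 → (cmp)
[1] flags=1000 LT?T → r1=0xa8
[2] flags=1000 LE?T → r1=0xf1
[3] flags=1000 MI?T → r2=0xf5
[4] flags=1010 → (cmp)
[5] flags=1010 EQ?F → skip
[6] flags=1010 CC?F → skip
[7] flags=0000 → (cmp)
[8] flags=0000 CC?T → r0=0x62
[9] flags=0000 CS?F → skip
[10] flags=0000 LE?F → skip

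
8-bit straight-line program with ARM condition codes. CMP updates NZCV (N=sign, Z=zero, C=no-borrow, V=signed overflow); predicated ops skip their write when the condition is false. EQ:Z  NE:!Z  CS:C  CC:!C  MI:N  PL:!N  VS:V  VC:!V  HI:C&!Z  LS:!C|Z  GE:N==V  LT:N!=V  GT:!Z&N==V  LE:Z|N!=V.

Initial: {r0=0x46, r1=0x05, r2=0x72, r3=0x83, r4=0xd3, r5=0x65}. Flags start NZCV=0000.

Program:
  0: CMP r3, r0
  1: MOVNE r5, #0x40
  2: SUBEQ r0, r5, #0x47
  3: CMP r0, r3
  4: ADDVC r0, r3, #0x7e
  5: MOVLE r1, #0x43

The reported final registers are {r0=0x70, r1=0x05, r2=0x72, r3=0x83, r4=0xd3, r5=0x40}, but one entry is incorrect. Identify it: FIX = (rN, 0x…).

[0] flags=0011 → (cmp)
[1] flags=0011 NE?T → r5=0x40
[2] flags=0011 EQ?F → skip
[3] flags=1001 → (cmp)
[4] flags=1001 VC?F → skip
[5] flags=1001 LE?F → skip

FIX = (r0, 0x46)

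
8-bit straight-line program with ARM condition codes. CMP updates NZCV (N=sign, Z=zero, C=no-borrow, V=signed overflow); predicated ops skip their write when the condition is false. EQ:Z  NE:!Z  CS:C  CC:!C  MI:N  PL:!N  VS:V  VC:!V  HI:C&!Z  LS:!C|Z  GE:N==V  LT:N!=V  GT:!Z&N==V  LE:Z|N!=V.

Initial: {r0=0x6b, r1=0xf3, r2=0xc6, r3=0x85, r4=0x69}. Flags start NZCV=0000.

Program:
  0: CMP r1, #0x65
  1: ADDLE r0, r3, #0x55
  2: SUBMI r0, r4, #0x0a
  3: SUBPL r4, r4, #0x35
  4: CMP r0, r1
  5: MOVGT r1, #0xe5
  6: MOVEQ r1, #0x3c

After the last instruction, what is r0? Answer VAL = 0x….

VAL = 0x5f

0: ✓ CMP  NZCV=1010
1: ✓ ADDLE  r0←0xda
2: ✓ SUBMI  r0←0x5f
3: · SUBPL
4: ✓ CMP  NZCV=0000
5: ✓ MOVGT  r1←0xe5
6: · MOVEQ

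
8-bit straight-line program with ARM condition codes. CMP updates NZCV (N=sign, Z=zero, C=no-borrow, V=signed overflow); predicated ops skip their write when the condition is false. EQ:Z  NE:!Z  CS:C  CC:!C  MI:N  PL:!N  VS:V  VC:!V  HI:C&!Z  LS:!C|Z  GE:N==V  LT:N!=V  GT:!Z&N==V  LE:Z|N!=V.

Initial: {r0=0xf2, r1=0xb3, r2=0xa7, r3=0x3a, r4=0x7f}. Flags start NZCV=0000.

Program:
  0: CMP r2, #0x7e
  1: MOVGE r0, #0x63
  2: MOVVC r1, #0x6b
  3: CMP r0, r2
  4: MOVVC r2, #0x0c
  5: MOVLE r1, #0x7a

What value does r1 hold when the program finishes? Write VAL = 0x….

VAL = 0xb3

[0] flags=0011 → (cmp)
[1] flags=0011 GE?F → skip
[2] flags=0011 VC?F → skip
[3] flags=0010 → (cmp)
[4] flags=0010 VC?T → r2=0x0c
[5] flags=0010 LE?F → skip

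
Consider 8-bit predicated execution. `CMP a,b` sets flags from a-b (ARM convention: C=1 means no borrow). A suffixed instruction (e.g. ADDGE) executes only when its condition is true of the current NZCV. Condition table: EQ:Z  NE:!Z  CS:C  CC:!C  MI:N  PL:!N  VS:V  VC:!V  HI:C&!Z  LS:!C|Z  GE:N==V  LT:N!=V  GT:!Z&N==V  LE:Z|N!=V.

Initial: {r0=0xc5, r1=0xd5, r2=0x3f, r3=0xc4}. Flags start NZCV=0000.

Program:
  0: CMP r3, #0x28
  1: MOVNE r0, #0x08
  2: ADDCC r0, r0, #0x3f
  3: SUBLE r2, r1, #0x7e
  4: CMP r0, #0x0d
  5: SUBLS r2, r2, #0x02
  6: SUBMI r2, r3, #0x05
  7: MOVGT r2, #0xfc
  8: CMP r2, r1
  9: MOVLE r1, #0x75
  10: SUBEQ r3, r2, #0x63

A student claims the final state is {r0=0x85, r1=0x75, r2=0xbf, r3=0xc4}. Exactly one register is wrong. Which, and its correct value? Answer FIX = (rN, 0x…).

[0] flags=1010 → (cmp)
[1] flags=1010 NE?T → r0=0x08
[2] flags=1010 CC?F → skip
[3] flags=1010 LE?T → r2=0x57
[4] flags=1000 → (cmp)
[5] flags=1000 LS?T → r2=0x55
[6] flags=1000 MI?T → r2=0xbf
[7] flags=1000 GT?F → skip
[8] flags=1000 → (cmp)
[9] flags=1000 LE?T → r1=0x75
[10] flags=1000 EQ?F → skip

FIX = (r0, 0x08)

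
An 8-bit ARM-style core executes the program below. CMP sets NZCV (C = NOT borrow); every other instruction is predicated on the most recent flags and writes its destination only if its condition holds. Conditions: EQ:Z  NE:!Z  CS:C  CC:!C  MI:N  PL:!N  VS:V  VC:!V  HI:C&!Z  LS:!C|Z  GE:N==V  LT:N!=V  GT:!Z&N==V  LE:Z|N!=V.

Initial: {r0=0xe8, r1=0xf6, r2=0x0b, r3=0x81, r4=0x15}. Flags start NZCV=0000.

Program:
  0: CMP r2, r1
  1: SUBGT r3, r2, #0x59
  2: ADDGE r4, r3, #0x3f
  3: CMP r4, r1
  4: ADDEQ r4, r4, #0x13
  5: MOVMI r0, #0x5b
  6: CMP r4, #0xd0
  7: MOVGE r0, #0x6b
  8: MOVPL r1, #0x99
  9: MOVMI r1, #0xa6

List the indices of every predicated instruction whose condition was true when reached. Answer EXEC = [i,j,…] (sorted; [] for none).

0: ✓ CMP  NZCV=0000
1: ✓ SUBGT  r3←0xb2
2: ✓ ADDGE  r4←0xf1
3: ✓ CMP  NZCV=1000
4: · ADDEQ
5: ✓ MOVMI  r0←0x5b
6: ✓ CMP  NZCV=0010
7: ✓ MOVGE  r0←0x6b
8: ✓ MOVPL  r1←0x99
9: · MOVMI

EXEC = [1,2,5,7,8]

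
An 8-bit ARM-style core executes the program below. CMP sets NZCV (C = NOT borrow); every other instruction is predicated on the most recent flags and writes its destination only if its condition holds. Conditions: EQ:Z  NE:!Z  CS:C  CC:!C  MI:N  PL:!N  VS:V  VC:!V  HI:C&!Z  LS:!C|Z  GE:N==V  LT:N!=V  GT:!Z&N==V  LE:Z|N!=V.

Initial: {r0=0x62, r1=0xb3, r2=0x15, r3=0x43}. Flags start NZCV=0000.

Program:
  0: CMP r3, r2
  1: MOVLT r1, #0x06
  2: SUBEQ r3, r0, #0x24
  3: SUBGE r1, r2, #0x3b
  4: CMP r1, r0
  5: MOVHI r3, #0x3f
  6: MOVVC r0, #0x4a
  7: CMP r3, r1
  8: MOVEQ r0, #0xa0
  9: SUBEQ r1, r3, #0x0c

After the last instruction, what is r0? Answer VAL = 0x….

VAL = 0x62

[0] flags=0010 → (cmp)
[1] flags=0010 LT?F → skip
[2] flags=0010 EQ?F → skip
[3] flags=0010 GE?T → r1=0xda
[4] flags=0011 → (cmp)
[5] flags=0011 HI?T → r3=0x3f
[6] flags=0011 VC?F → skip
[7] flags=0000 → (cmp)
[8] flags=0000 EQ?F → skip
[9] flags=0000 EQ?F → skip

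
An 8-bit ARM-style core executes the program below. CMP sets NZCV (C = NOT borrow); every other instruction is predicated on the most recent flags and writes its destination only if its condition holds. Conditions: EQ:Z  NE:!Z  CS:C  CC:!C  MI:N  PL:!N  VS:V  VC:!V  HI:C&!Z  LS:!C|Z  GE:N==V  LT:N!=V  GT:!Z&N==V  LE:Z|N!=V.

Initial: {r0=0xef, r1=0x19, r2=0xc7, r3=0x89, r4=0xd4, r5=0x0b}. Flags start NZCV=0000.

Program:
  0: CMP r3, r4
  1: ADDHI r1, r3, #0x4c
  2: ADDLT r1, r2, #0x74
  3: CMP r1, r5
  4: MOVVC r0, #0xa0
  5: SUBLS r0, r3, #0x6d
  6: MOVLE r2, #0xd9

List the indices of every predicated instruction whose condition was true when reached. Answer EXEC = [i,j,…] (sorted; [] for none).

EXEC = [2,4]

0: ✓ CMP  NZCV=1000
1: · ADDHI
2: ✓ ADDLT  r1←0x3b
3: ✓ CMP  NZCV=0010
4: ✓ MOVVC  r0←0xa0
5: · SUBLS
6: · MOVLE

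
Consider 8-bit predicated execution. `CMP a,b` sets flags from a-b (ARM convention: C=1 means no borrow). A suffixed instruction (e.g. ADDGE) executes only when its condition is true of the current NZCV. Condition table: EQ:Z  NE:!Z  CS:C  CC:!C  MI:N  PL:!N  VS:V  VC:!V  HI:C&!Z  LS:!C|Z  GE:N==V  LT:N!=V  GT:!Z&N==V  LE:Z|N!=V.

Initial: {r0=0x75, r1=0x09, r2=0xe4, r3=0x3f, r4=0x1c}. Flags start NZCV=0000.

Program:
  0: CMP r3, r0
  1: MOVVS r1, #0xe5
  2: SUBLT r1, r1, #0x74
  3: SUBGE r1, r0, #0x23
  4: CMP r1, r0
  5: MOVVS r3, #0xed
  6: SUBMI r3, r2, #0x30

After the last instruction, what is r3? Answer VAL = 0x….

VAL = 0xed

0: ✓ CMP  NZCV=1000
1: · MOVVS
2: ✓ SUBLT  r1←0x95
3: · SUBGE
4: ✓ CMP  NZCV=0011
5: ✓ MOVVS  r3←0xed
6: · SUBMI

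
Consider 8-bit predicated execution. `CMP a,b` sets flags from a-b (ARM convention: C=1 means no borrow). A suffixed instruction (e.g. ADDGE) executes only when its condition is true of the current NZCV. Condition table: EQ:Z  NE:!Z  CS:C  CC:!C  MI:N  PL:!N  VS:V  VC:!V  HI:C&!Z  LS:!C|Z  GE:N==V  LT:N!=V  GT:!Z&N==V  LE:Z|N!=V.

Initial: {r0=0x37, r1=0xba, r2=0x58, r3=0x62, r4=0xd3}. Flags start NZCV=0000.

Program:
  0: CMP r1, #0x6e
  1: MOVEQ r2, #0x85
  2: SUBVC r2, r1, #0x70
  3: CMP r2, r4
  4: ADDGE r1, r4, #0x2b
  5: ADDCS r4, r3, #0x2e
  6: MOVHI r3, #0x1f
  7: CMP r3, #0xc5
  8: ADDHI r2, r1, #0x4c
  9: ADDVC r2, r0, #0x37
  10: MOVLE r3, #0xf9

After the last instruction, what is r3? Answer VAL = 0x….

[0] flags=0011 → (cmp)
[1] flags=0011 EQ?F → skip
[2] flags=0011 VC?F → skip
[3] flags=1001 → (cmp)
[4] flags=1001 GE?T → r1=0xfe
[5] flags=1001 CS?F → skip
[6] flags=1001 HI?F → skip
[7] flags=1001 → (cmp)
[8] flags=1001 HI?F → skip
[9] flags=1001 VC?F → skip
[10] flags=1001 LE?F → skip

VAL = 0x62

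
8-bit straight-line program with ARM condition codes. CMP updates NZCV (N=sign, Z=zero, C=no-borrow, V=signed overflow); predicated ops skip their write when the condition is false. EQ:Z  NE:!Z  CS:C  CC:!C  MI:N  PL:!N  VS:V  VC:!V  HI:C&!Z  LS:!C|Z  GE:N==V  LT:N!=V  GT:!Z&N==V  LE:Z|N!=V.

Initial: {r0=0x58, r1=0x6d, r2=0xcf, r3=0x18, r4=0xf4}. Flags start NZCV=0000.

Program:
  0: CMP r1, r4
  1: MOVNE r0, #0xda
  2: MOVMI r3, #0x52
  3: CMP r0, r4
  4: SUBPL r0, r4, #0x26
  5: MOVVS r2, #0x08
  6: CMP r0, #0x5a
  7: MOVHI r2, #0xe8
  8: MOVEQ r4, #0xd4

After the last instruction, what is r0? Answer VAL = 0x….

0: ✓ CMP  NZCV=0000
1: ✓ MOVNE  r0←0xda
2: · MOVMI
3: ✓ CMP  NZCV=1000
4: · SUBPL
5: · MOVVS
6: ✓ CMP  NZCV=1010
7: ✓ MOVHI  r2←0xe8
8: · MOVEQ

VAL = 0xda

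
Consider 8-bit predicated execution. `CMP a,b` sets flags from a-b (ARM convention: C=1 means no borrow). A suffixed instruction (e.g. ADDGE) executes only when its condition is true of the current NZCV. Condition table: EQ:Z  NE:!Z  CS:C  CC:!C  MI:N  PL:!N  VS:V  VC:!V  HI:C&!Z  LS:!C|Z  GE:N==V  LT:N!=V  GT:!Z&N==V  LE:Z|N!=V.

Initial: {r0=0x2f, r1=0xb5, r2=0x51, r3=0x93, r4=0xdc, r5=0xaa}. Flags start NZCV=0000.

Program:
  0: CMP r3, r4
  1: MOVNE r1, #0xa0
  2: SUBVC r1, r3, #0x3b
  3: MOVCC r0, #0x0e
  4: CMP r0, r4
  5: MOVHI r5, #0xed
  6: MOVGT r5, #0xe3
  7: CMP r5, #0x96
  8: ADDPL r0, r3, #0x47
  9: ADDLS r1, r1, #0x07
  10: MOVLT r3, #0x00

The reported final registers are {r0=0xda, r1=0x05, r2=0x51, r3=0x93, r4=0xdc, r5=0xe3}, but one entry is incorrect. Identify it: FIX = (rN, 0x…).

0: ✓ CMP  NZCV=1000
1: ✓ MOVNE  r1←0xa0
2: ✓ SUBVC  r1←0x58
3: ✓ MOVCC  r0←0x0e
4: ✓ CMP  NZCV=0000
5: · MOVHI
6: ✓ MOVGT  r5←0xe3
7: ✓ CMP  NZCV=0010
8: ✓ ADDPL  r0←0xda
9: · ADDLS
10: · MOVLT

FIX = (r1, 0x58)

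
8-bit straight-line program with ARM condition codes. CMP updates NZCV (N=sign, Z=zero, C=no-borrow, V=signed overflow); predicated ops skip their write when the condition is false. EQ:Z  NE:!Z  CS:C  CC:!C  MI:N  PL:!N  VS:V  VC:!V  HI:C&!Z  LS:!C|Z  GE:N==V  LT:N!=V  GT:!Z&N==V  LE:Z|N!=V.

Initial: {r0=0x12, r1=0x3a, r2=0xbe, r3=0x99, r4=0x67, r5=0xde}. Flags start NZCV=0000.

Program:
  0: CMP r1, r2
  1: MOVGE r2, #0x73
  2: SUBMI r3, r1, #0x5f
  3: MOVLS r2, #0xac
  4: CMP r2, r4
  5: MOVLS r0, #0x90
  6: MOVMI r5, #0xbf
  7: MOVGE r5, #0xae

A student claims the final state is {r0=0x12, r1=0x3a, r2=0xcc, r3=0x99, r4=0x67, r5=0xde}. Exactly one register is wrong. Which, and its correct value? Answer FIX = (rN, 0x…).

FIX = (r2, 0xac)

[0] flags=0000 → (cmp)
[1] flags=0000 GE?T → r2=0x73
[2] flags=0000 MI?F → skip
[3] flags=0000 LS?T → r2=0xac
[4] flags=0011 → (cmp)
[5] flags=0011 LS?F → skip
[6] flags=0011 MI?F → skip
[7] flags=0011 GE?F → skip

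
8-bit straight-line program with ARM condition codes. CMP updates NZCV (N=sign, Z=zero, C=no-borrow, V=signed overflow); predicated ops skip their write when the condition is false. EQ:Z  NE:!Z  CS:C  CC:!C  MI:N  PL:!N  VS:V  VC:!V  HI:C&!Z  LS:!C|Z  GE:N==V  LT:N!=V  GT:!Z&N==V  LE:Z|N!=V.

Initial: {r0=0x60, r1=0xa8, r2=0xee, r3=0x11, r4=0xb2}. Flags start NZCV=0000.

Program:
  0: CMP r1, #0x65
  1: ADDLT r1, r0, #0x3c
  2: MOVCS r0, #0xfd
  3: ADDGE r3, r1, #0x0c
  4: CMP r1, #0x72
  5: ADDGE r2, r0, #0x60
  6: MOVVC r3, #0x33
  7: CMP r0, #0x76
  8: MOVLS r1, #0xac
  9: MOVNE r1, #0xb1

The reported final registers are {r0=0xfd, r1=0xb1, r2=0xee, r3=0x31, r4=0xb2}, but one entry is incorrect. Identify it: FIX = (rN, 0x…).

0: ✓ CMP  NZCV=0011
1: ✓ ADDLT  r1←0x9c
2: ✓ MOVCS  r0←0xfd
3: · ADDGE
4: ✓ CMP  NZCV=0011
5: · ADDGE
6: · MOVVC
7: ✓ CMP  NZCV=1010
8: · MOVLS
9: ✓ MOVNE  r1←0xb1

FIX = (r3, 0x11)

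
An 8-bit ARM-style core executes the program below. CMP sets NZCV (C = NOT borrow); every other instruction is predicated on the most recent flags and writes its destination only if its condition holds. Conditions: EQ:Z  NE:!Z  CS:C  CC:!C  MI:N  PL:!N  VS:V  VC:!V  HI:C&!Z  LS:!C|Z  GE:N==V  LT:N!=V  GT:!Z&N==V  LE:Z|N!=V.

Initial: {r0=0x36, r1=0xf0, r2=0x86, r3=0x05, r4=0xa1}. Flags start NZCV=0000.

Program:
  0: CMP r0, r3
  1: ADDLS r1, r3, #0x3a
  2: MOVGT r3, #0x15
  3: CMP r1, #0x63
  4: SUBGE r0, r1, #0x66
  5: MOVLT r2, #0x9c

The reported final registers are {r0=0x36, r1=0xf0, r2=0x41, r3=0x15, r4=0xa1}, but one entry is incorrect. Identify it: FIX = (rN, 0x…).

[0] flags=0010 → (cmp)
[1] flags=0010 LS?F → skip
[2] flags=0010 GT?T → r3=0x15
[3] flags=1010 → (cmp)
[4] flags=1010 GE?F → skip
[5] flags=1010 LT?T → r2=0x9c

FIX = (r2, 0x9c)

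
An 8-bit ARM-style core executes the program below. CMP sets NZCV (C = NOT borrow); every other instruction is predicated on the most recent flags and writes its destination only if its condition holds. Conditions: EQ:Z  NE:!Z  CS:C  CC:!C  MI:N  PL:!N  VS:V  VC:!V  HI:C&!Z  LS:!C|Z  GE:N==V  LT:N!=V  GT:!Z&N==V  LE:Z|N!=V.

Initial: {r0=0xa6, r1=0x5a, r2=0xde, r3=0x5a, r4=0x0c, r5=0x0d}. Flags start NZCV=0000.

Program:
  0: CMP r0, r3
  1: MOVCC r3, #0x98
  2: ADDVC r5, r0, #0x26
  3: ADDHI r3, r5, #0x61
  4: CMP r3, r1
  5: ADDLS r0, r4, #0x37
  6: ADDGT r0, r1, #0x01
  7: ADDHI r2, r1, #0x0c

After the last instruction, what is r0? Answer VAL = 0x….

VAL = 0x5b

0: ✓ CMP  NZCV=0011
1: · MOVCC
2: · ADDVC
3: ✓ ADDHI  r3←0x6e
4: ✓ CMP  NZCV=0010
5: · ADDLS
6: ✓ ADDGT  r0←0x5b
7: ✓ ADDHI  r2←0x66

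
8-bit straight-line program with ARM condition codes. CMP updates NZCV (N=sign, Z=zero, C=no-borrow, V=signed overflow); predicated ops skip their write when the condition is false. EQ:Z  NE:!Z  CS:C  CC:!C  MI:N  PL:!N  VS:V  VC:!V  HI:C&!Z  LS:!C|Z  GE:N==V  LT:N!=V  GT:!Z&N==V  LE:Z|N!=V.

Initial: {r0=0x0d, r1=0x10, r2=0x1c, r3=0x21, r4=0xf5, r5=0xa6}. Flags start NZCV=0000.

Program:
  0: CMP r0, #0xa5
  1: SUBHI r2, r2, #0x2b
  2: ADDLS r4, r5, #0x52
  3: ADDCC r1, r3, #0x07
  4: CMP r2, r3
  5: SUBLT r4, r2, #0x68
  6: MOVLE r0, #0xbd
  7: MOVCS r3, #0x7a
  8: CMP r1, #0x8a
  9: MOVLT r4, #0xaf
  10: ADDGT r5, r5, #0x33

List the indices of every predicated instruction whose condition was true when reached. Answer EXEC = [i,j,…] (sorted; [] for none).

EXEC = [2,3,5,6,10]

[0] flags=0000 → (cmp)
[1] flags=0000 HI?F → skip
[2] flags=0000 LS?T → r4=0xf8
[3] flags=0000 CC?T → r1=0x28
[4] flags=1000 → (cmp)
[5] flags=1000 LT?T → r4=0xb4
[6] flags=1000 LE?T → r0=0xbd
[7] flags=1000 CS?F → skip
[8] flags=1001 → (cmp)
[9] flags=1001 LT?F → skip
[10] flags=1001 GT?T → r5=0xd9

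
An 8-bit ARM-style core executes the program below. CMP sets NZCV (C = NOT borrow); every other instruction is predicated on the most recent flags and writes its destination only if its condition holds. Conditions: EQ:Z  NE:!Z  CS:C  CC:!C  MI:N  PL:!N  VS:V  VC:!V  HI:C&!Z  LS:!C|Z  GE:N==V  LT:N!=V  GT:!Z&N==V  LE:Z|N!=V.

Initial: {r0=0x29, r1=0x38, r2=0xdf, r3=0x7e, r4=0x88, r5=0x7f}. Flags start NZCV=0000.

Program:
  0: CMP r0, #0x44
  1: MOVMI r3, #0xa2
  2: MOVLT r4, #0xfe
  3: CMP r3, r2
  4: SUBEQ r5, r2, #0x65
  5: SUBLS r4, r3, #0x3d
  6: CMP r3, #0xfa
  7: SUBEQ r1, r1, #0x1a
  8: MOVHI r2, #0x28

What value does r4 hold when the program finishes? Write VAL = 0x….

VAL = 0x65

0: ✓ CMP  NZCV=1000
1: ✓ MOVMI  r3←0xa2
2: ✓ MOVLT  r4←0xfe
3: ✓ CMP  NZCV=1000
4: · SUBEQ
5: ✓ SUBLS  r4←0x65
6: ✓ CMP  NZCV=1000
7: · SUBEQ
8: · MOVHI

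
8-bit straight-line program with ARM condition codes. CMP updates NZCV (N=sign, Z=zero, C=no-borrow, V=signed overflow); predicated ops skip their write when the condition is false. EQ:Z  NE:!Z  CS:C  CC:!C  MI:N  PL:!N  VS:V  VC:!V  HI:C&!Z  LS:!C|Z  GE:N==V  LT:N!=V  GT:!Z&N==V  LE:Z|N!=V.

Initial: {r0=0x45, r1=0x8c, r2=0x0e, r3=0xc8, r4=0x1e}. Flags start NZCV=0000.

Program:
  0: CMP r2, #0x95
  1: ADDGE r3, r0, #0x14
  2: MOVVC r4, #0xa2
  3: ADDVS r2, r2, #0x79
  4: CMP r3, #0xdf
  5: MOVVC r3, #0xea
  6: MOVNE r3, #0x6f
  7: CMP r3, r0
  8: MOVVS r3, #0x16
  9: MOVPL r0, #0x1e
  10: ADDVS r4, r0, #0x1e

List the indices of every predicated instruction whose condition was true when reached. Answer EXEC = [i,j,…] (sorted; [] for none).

[0] flags=0000 → (cmp)
[1] flags=0000 GE?T → r3=0x59
[2] flags=0000 VC?T → r4=0xa2
[3] flags=0000 VS?F → skip
[4] flags=0000 → (cmp)
[5] flags=0000 VC?T → r3=0xea
[6] flags=0000 NE?T → r3=0x6f
[7] flags=0010 → (cmp)
[8] flags=0010 VS?F → skip
[9] flags=0010 PL?T → r0=0x1e
[10] flags=0010 VS?F → skip

EXEC = [1,2,5,6,9]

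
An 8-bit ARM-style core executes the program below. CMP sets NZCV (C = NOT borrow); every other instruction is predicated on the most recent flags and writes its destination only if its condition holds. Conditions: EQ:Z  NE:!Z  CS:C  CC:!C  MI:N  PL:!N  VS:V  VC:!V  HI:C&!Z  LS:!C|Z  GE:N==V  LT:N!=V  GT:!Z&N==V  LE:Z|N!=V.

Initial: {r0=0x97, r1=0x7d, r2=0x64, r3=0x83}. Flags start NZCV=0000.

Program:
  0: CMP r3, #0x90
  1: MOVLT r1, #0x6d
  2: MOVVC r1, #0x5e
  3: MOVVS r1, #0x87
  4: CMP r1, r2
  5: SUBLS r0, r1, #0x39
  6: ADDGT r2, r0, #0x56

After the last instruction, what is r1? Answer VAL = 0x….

VAL = 0x5e

[0] flags=1000 → (cmp)
[1] flags=1000 LT?T → r1=0x6d
[2] flags=1000 VC?T → r1=0x5e
[3] flags=1000 VS?F → skip
[4] flags=1000 → (cmp)
[5] flags=1000 LS?T → r0=0x25
[6] flags=1000 GT?F → skip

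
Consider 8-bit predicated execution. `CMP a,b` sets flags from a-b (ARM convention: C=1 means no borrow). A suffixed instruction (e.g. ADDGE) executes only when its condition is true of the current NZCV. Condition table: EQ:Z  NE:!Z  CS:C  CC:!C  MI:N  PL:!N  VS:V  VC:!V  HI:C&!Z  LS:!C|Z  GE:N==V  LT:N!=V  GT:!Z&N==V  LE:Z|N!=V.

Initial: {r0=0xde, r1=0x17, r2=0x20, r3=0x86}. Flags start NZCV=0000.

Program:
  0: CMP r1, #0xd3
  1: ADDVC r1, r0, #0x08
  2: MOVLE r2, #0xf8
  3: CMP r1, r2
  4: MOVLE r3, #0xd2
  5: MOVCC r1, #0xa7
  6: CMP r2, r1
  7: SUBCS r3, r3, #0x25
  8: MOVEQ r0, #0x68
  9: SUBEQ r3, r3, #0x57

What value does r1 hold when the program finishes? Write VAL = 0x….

0: ✓ CMP  NZCV=0000
1: ✓ ADDVC  r1←0xe6
2: · MOVLE
3: ✓ CMP  NZCV=1010
4: ✓ MOVLE  r3←0xd2
5: · MOVCC
6: ✓ CMP  NZCV=0000
7: · SUBCS
8: · MOVEQ
9: · SUBEQ

VAL = 0xe6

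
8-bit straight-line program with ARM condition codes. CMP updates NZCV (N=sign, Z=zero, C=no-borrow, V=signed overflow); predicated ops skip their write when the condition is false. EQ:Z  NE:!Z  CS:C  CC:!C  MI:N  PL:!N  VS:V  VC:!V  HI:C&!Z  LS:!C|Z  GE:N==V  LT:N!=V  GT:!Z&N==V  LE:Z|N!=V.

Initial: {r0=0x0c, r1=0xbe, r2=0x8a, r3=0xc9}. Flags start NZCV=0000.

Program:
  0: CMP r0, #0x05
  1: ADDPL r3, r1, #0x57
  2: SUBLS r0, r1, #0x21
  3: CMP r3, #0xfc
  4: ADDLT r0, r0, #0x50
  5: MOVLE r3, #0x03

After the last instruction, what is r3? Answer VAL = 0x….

0: ✓ CMP  NZCV=0010
1: ✓ ADDPL  r3←0x15
2: · SUBLS
3: ✓ CMP  NZCV=0000
4: · ADDLT
5: · MOVLE

VAL = 0x15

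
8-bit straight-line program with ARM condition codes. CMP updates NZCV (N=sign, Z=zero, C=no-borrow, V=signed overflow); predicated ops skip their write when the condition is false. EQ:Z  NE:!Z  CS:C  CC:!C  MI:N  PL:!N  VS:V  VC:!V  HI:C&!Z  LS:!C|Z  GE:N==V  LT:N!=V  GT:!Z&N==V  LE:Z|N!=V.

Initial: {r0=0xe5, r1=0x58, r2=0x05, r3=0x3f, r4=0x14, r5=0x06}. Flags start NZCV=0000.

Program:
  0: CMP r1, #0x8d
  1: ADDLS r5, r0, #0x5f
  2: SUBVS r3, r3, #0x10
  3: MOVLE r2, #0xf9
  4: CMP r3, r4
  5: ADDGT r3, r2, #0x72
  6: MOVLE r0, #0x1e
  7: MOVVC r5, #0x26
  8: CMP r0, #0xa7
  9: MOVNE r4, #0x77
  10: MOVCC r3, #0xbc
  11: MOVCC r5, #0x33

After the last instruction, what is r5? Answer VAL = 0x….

[0] flags=1001 → (cmp)
[1] flags=1001 LS?T → r5=0x44
[2] flags=1001 VS?T → r3=0x2f
[3] flags=1001 LE?F → skip
[4] flags=0010 → (cmp)
[5] flags=0010 GT?T → r3=0x77
[6] flags=0010 LE?F → skip
[7] flags=0010 VC?T → r5=0x26
[8] flags=0010 → (cmp)
[9] flags=0010 NE?T → r4=0x77
[10] flags=0010 CC?F → skip
[11] flags=0010 CC?F → skip

VAL = 0x26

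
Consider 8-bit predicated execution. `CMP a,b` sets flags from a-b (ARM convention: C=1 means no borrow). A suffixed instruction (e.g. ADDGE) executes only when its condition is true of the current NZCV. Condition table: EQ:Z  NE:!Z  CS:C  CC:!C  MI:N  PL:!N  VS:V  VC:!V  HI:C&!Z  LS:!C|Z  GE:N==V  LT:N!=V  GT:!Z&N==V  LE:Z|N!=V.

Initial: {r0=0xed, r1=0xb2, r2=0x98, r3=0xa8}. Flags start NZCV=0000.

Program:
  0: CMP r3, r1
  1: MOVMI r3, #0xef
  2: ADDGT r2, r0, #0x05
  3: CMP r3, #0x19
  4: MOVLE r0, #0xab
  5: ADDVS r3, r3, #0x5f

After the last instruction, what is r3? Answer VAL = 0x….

VAL = 0xef

0: ✓ CMP  NZCV=1000
1: ✓ MOVMI  r3←0xef
2: · ADDGT
3: ✓ CMP  NZCV=1010
4: ✓ MOVLE  r0←0xab
5: · ADDVS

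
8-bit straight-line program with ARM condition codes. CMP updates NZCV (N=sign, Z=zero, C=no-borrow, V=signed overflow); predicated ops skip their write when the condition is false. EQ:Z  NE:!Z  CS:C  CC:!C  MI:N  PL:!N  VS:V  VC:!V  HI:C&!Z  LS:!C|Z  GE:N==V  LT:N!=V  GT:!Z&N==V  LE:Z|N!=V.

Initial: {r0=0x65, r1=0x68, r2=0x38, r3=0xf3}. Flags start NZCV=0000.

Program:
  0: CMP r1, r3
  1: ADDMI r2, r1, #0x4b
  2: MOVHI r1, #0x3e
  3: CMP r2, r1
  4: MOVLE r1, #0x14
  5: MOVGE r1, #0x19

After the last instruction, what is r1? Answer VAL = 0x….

[0] flags=0000 → (cmp)
[1] flags=0000 MI?F → skip
[2] flags=0000 HI?F → skip
[3] flags=1000 → (cmp)
[4] flags=1000 LE?T → r1=0x14
[5] flags=1000 GE?F → skip

VAL = 0x14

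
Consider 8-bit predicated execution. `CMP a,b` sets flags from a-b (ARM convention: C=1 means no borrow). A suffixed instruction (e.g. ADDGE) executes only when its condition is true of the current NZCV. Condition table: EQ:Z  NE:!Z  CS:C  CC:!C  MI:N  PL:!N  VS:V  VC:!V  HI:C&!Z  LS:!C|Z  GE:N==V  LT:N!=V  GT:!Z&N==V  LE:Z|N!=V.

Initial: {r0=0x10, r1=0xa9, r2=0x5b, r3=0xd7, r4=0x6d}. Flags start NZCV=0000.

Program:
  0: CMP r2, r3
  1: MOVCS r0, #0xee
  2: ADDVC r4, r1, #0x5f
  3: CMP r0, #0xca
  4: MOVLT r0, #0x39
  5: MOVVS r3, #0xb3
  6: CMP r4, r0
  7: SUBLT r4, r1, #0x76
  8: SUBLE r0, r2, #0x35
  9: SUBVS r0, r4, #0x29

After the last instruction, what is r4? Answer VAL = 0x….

0: ✓ CMP  NZCV=1001
1: · MOVCS
2: · ADDVC
3: ✓ CMP  NZCV=0000
4: · MOVLT
5: · MOVVS
6: ✓ CMP  NZCV=0010
7: · SUBLT
8: · SUBLE
9: · SUBVS

VAL = 0x6d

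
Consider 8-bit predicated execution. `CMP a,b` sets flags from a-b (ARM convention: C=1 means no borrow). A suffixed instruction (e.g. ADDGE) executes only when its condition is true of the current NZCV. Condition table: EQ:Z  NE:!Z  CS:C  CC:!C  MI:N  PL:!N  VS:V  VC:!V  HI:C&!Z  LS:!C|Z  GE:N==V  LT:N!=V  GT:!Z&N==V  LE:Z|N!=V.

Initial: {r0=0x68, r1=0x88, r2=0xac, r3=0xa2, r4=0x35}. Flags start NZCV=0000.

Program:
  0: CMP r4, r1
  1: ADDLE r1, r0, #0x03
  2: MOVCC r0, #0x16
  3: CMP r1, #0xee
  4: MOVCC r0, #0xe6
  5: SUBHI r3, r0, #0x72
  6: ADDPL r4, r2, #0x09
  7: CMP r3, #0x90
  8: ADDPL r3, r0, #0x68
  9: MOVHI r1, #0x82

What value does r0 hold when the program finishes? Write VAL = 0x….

[0] flags=1001 → (cmp)
[1] flags=1001 LE?F → skip
[2] flags=1001 CC?T → r0=0x16
[3] flags=1000 → (cmp)
[4] flags=1000 CC?T → r0=0xe6
[5] flags=1000 HI?F → skip
[6] flags=1000 PL?F → skip
[7] flags=0010 → (cmp)
[8] flags=0010 PL?T → r3=0x4e
[9] flags=0010 HI?T → r1=0x82

VAL = 0xe6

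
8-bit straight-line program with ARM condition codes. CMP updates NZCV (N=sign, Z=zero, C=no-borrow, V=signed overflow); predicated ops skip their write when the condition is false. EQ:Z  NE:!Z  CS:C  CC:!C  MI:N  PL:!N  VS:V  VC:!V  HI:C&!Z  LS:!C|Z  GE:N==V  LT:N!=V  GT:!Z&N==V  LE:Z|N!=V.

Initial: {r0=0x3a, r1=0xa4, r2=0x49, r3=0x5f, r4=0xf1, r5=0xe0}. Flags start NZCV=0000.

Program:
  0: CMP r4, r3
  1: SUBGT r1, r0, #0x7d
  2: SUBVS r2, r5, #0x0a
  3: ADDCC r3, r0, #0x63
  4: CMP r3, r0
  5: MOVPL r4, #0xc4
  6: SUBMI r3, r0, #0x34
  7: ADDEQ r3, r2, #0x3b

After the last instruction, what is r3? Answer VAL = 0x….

VAL = 0x5f

[0] flags=1010 → (cmp)
[1] flags=1010 GT?F → skip
[2] flags=1010 VS?F → skip
[3] flags=1010 CC?F → skip
[4] flags=0010 → (cmp)
[5] flags=0010 PL?T → r4=0xc4
[6] flags=0010 MI?F → skip
[7] flags=0010 EQ?F → skip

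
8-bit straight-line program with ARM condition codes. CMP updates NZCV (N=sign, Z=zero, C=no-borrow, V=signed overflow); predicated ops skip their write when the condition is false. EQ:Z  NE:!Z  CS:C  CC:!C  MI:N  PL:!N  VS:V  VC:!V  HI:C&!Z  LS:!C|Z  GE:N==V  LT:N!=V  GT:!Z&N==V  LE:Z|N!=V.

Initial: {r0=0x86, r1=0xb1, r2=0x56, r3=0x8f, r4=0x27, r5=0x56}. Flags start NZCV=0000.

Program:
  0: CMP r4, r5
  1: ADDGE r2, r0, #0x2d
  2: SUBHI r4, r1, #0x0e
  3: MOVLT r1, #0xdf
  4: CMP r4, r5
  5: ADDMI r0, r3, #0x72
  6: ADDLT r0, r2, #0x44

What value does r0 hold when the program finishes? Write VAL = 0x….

VAL = 0x9a

0: ✓ CMP  NZCV=1000
1: · ADDGE
2: · SUBHI
3: ✓ MOVLT  r1←0xdf
4: ✓ CMP  NZCV=1000
5: ✓ ADDMI  r0←0x01
6: ✓ ADDLT  r0←0x9a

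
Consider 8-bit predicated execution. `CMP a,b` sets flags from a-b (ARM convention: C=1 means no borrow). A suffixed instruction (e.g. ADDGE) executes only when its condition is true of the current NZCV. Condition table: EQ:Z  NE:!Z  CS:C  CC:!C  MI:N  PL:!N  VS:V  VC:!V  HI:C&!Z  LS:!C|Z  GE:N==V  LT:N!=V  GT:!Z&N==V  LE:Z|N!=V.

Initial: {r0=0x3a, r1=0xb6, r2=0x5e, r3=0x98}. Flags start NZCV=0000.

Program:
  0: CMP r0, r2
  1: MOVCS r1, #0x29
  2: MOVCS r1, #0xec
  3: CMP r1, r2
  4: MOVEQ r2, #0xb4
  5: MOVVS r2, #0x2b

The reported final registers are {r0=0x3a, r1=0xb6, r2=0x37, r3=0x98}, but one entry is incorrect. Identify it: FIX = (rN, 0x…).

FIX = (r2, 0x2b)

[0] flags=1000 → (cmp)
[1] flags=1000 CS?F → skip
[2] flags=1000 CS?F → skip
[3] flags=0011 → (cmp)
[4] flags=0011 EQ?F → skip
[5] flags=0011 VS?T → r2=0x2b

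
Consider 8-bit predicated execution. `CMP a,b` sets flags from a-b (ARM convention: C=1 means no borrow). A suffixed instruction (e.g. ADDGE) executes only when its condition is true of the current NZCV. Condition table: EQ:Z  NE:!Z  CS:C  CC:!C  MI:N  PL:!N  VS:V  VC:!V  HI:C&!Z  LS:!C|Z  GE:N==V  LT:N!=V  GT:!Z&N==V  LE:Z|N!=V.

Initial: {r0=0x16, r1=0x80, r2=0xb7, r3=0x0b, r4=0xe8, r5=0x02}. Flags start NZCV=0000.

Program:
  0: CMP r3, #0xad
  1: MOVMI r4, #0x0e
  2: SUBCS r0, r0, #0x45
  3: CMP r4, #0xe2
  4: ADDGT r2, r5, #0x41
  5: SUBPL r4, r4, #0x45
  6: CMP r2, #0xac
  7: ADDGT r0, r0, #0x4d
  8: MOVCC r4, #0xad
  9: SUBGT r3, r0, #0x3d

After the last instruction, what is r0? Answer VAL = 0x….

[0] flags=0000 → (cmp)
[1] flags=0000 MI?F → skip
[2] flags=0000 CS?F → skip
[3] flags=0010 → (cmp)
[4] flags=0010 GT?T → r2=0x43
[5] flags=0010 PL?T → r4=0xa3
[6] flags=1001 → (cmp)
[7] flags=1001 GT?T → r0=0x63
[8] flags=1001 CC?T → r4=0xad
[9] flags=1001 GT?T → r3=0x26

VAL = 0x63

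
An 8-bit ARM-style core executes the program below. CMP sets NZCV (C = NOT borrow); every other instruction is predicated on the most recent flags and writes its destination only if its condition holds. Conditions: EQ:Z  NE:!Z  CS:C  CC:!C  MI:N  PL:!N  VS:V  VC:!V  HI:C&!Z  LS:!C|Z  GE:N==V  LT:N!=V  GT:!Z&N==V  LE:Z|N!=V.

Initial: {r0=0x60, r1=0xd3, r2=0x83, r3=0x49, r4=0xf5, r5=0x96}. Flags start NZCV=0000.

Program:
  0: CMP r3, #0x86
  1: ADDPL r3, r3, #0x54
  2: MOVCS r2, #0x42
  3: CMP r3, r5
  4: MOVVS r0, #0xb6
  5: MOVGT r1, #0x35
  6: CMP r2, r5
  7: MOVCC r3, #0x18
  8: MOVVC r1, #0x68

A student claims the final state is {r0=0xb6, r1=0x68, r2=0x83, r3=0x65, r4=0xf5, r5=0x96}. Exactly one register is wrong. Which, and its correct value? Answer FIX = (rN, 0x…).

[0] flags=1001 → (cmp)
[1] flags=1001 PL?F → skip
[2] flags=1001 CS?F → skip
[3] flags=1001 → (cmp)
[4] flags=1001 VS?T → r0=0xb6
[5] flags=1001 GT?T → r1=0x35
[6] flags=1000 → (cmp)
[7] flags=1000 CC?T → r3=0x18
[8] flags=1000 VC?T → r1=0x68

FIX = (r3, 0x18)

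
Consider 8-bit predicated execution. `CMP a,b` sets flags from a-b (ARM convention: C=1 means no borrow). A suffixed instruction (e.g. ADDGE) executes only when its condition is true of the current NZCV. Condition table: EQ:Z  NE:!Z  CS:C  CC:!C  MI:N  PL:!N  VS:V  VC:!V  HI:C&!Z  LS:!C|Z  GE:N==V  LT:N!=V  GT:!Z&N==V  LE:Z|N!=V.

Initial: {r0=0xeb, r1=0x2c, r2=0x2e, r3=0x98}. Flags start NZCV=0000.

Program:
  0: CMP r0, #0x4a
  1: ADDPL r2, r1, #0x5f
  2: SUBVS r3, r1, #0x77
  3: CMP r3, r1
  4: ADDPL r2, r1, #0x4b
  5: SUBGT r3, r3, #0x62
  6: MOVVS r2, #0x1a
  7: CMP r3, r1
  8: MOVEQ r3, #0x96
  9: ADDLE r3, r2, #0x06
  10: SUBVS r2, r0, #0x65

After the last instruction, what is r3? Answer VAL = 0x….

VAL = 0x20

[0] flags=1010 → (cmp)
[1] flags=1010 PL?F → skip
[2] flags=1010 VS?F → skip
[3] flags=0011 → (cmp)
[4] flags=0011 PL?T → r2=0x77
[5] flags=0011 GT?F → skip
[6] flags=0011 VS?T → r2=0x1a
[7] flags=0011 → (cmp)
[8] flags=0011 EQ?F → skip
[9] flags=0011 LE?T → r3=0x20
[10] flags=0011 VS?T → r2=0x86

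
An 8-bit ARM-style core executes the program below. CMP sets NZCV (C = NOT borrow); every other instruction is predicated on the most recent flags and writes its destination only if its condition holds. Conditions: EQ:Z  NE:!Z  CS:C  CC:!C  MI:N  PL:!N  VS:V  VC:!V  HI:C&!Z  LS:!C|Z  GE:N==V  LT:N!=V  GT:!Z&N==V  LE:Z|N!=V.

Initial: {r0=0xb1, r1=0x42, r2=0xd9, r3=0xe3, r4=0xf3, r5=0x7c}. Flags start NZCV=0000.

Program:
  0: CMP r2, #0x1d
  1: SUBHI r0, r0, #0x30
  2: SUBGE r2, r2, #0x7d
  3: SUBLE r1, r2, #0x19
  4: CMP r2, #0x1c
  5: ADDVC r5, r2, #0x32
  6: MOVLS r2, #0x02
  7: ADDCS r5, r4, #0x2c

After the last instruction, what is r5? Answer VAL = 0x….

VAL = 0x1f

[0] flags=1010 → (cmp)
[1] flags=1010 HI?T → r0=0x81
[2] flags=1010 GE?F → skip
[3] flags=1010 LE?T → r1=0xc0
[4] flags=1010 → (cmp)
[5] flags=1010 VC?T → r5=0x0b
[6] flags=1010 LS?F → skip
[7] flags=1010 CS?T → r5=0x1f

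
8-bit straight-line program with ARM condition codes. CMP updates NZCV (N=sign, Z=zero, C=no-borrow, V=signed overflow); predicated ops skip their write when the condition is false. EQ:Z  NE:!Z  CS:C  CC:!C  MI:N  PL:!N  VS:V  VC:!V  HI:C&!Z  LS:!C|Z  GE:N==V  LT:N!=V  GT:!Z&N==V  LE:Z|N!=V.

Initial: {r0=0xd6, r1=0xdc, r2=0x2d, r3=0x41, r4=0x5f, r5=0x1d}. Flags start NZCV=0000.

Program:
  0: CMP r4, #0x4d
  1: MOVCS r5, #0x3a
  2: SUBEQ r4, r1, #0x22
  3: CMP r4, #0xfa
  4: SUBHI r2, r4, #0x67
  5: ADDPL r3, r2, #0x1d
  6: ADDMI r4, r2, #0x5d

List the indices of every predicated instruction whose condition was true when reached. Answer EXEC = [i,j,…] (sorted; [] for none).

0: ✓ CMP  NZCV=0010
1: ✓ MOVCS  r5←0x3a
2: · SUBEQ
3: ✓ CMP  NZCV=0000
4: · SUBHI
5: ✓ ADDPL  r3←0x4a
6: · ADDMI

EXEC = [1,5]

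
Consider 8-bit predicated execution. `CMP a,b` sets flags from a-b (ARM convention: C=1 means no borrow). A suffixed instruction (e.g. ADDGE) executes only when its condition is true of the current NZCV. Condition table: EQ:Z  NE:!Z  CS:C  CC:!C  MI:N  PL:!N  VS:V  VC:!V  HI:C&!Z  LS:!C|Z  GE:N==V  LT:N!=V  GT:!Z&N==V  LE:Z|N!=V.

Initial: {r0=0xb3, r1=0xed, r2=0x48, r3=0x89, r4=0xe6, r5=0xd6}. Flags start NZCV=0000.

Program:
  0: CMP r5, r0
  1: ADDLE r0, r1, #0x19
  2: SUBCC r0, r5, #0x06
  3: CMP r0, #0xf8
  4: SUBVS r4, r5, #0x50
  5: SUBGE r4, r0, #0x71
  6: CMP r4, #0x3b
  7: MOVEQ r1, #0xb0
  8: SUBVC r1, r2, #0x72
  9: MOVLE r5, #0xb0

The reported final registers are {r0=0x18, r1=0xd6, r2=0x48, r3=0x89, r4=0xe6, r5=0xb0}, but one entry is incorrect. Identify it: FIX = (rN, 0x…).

FIX = (r0, 0xb3)

0: ✓ CMP  NZCV=0010
1: · ADDLE
2: · SUBCC
3: ✓ CMP  NZCV=1000
4: · SUBVS
5: · SUBGE
6: ✓ CMP  NZCV=1010
7: · MOVEQ
8: ✓ SUBVC  r1←0xd6
9: ✓ MOVLE  r5←0xb0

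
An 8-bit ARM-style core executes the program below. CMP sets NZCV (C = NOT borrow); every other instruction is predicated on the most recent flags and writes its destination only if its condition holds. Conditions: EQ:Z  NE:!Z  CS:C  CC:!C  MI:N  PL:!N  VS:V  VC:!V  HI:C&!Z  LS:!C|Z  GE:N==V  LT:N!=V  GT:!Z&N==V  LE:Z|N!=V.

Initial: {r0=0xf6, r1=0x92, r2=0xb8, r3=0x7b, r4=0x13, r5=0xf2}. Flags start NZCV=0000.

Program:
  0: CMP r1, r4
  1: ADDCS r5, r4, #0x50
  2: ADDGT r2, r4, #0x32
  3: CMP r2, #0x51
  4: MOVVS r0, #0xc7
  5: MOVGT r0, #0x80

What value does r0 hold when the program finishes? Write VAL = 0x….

VAL = 0xc7

[0] flags=0011 → (cmp)
[1] flags=0011 CS?T → r5=0x63
[2] flags=0011 GT?F → skip
[3] flags=0011 → (cmp)
[4] flags=0011 VS?T → r0=0xc7
[5] flags=0011 GT?F → skip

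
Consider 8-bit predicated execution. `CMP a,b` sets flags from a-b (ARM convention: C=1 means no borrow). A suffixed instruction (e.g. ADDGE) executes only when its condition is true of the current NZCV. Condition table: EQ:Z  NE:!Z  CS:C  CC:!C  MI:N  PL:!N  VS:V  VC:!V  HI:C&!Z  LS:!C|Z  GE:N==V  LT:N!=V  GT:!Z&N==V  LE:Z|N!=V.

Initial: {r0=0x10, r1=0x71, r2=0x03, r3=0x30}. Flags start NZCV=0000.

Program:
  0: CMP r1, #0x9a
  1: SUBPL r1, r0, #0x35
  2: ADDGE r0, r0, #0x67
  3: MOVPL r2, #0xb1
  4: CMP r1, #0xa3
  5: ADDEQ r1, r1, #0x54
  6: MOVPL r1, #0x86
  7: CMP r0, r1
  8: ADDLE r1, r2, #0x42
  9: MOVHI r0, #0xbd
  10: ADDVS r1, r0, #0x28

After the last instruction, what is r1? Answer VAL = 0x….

VAL = 0x71

[0] flags=1001 → (cmp)
[1] flags=1001 PL?F → skip
[2] flags=1001 GE?T → r0=0x77
[3] flags=1001 PL?F → skip
[4] flags=1001 → (cmp)
[5] flags=1001 EQ?F → skip
[6] flags=1001 PL?F → skip
[7] flags=0010 → (cmp)
[8] flags=0010 LE?F → skip
[9] flags=0010 HI?T → r0=0xbd
[10] flags=0010 VS?F → skip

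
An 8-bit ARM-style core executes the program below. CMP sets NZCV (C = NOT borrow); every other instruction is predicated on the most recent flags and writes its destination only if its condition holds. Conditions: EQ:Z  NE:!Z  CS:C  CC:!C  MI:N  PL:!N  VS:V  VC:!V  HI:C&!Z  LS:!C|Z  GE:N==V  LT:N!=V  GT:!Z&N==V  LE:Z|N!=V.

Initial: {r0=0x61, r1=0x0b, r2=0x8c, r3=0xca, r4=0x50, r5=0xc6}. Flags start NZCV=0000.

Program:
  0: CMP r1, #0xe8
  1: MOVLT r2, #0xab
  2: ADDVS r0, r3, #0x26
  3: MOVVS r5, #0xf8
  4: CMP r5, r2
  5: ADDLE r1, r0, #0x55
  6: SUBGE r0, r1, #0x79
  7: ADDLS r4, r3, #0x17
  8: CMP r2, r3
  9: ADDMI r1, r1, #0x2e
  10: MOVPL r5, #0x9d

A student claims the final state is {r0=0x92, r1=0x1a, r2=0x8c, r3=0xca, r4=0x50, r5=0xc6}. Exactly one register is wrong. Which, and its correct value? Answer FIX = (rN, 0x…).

[0] flags=0000 → (cmp)
[1] flags=0000 LT?F → skip
[2] flags=0000 VS?F → skip
[3] flags=0000 VS?F → skip
[4] flags=0010 → (cmp)
[5] flags=0010 LE?F → skip
[6] flags=0010 GE?T → r0=0x92
[7] flags=0010 LS?F → skip
[8] flags=1000 → (cmp)
[9] flags=1000 MI?T → r1=0x39
[10] flags=1000 PL?F → skip

FIX = (r1, 0x39)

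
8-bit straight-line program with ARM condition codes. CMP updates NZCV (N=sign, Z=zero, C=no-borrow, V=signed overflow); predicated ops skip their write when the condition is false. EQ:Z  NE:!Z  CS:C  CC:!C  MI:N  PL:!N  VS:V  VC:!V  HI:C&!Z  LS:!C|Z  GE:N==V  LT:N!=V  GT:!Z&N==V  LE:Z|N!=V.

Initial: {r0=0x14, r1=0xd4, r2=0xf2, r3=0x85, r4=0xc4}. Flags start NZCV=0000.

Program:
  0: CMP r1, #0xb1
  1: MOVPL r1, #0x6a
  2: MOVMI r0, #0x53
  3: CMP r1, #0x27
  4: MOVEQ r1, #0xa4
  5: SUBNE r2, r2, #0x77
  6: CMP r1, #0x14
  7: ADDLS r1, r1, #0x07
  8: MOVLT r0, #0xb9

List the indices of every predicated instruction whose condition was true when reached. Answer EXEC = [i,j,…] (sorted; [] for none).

[0] flags=0010 → (cmp)
[1] flags=0010 PL?T → r1=0x6a
[2] flags=0010 MI?F → skip
[3] flags=0010 → (cmp)
[4] flags=0010 EQ?F → skip
[5] flags=0010 NE?T → r2=0x7b
[6] flags=0010 → (cmp)
[7] flags=0010 LS?F → skip
[8] flags=0010 LT?F → skip

EXEC = [1,5]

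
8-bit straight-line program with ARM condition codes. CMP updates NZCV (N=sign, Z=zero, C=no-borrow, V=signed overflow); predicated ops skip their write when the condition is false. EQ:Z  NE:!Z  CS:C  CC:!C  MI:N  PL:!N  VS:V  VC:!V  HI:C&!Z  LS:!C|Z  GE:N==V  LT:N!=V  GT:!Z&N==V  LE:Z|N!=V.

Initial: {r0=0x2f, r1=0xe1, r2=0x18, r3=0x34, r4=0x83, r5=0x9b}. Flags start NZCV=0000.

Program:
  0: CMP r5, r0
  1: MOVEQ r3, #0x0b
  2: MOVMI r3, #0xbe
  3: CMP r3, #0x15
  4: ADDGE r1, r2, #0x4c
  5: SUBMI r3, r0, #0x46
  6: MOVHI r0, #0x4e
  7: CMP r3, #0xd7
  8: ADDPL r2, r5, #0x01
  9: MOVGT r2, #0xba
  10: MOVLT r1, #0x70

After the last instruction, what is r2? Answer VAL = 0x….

[0] flags=0011 → (cmp)
[1] flags=0011 EQ?F → skip
[2] flags=0011 MI?F → skip
[3] flags=0010 → (cmp)
[4] flags=0010 GE?T → r1=0x64
[5] flags=0010 MI?F → skip
[6] flags=0010 HI?T → r0=0x4e
[7] flags=0000 → (cmp)
[8] flags=0000 PL?T → r2=0x9c
[9] flags=0000 GT?T → r2=0xba
[10] flags=0000 LT?F → skip

VAL = 0xba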